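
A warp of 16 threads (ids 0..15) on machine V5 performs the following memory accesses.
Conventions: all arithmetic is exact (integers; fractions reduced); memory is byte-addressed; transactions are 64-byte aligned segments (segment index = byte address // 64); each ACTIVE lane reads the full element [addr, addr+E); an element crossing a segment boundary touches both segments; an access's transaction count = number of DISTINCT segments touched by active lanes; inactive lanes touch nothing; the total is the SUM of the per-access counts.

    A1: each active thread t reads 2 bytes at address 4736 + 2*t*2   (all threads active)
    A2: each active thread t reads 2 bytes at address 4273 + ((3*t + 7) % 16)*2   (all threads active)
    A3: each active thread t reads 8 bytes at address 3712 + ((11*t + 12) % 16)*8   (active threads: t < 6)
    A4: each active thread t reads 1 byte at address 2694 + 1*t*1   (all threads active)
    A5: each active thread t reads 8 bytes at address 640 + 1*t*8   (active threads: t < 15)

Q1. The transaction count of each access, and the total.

A1: 1 transaction
A2: 2 transactions
A3: 2 transactions
A4: 1 transaction
A5: 2 transactions

Answer: 1,2,2,1,2; total 8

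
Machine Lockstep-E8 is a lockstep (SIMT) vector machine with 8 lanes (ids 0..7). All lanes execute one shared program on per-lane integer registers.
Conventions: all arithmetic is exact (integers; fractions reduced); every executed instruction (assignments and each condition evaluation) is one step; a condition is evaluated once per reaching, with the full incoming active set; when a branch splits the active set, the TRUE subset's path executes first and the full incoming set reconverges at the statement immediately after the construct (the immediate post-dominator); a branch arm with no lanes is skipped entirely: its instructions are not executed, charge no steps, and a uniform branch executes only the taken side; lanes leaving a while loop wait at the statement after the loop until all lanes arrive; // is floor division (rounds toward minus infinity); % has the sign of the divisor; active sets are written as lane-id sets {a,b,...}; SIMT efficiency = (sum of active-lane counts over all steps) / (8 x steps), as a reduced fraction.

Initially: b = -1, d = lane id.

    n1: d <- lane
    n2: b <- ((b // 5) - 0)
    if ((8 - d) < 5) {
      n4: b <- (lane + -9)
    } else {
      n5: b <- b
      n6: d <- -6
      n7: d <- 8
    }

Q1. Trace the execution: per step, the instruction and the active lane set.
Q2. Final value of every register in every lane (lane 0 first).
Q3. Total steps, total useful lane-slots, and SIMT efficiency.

step 0: d <- lane                    {0,1,2,3,4,5,6,7}
step 1: b <- ((b // 5) - 0)          {0,1,2,3,4,5,6,7}
step 2: eval ((8 - d) < 5)           {0,1,2,3,4,5,6,7}
step 3: b <- (lane + -9)             {4,5,6,7}
step 4: b <- b                       {0,1,2,3}
step 5: d <- -6                      {0,1,2,3}
step 6: d <- 8                       {0,1,2,3}

Answer: 7 steps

b: -1,-1,-1,-1,-5,-4,-3,-2
d: 8,8,8,8,4,5,6,7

steps = 7; useful = 40; efficiency = 40/56 = 5/7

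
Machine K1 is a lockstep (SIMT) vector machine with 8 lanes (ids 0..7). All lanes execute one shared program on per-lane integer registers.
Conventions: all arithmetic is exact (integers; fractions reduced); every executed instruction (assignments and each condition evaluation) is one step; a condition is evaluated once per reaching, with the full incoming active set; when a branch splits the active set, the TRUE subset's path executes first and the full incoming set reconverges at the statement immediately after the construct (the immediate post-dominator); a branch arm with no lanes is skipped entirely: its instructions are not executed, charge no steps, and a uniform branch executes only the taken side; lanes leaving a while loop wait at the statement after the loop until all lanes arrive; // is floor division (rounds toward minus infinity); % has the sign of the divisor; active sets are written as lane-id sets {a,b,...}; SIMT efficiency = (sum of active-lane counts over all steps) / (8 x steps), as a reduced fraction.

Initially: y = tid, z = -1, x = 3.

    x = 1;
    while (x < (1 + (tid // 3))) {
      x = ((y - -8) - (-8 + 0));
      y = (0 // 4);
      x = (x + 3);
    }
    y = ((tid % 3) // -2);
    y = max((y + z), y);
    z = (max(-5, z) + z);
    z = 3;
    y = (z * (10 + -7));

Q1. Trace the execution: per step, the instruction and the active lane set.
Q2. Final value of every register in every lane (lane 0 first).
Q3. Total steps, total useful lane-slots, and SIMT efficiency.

step 0: x <- 1                       {0,1,2,3,4,5,6,7}
step 1: eval (x < (1 + (tid // 3)))  {0,1,2,3,4,5,6,7}
step 2: x <- ((y - -8) - (-8 + 0))   {3,4,5,6,7}
step 3: y <- (0 // 4)                {3,4,5,6,7}
step 4: x <- (x + 3)                 {3,4,5,6,7}
step 5: eval (x < (1 + (tid // 3)))  {3,4,5,6,7}
step 6: y <- ((tid % 3) // -2)       {0,1,2,3,4,5,6,7}
step 7: y <- max((y + z), y)         {0,1,2,3,4,5,6,7}
step 8: z <- (max(-5, z) + z)        {0,1,2,3,4,5,6,7}
step 9: z <- 3                       {0,1,2,3,4,5,6,7}
step 10: y <- (z * (10 + -7))         {0,1,2,3,4,5,6,7}

Answer: 11 steps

y: 9,9,9,9,9,9,9,9
z: 3,3,3,3,3,3,3,3
x: 1,1,1,22,23,24,25,26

steps = 11; useful = 76; efficiency = 76/88 = 19/22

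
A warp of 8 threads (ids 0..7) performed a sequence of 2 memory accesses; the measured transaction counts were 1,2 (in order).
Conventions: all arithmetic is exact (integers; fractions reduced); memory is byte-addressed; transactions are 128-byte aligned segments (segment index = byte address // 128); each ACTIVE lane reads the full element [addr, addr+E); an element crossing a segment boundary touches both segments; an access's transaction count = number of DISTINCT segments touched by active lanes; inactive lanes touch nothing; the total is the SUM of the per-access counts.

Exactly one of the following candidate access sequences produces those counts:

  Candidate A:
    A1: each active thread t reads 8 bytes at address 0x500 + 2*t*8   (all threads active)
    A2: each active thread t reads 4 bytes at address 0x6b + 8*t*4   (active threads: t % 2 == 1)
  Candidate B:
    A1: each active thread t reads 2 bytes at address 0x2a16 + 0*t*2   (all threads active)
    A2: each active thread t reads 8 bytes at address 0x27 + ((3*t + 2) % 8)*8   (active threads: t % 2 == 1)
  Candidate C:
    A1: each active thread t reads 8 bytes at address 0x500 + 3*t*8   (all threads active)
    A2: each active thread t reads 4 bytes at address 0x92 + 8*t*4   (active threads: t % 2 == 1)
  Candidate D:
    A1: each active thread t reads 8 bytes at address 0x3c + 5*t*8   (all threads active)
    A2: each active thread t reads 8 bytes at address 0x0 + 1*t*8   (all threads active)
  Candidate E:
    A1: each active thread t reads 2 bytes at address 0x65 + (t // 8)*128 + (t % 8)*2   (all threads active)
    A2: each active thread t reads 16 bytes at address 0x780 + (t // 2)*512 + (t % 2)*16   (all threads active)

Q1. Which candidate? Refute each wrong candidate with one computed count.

B: A2 gives 1 transaction, not 2
C: A1 gives 2 transactions, not 1
D: A1 gives 3 transactions, not 1
E: A2 gives 4 transactions, not 2
A: all counts match (1,2)

Answer: A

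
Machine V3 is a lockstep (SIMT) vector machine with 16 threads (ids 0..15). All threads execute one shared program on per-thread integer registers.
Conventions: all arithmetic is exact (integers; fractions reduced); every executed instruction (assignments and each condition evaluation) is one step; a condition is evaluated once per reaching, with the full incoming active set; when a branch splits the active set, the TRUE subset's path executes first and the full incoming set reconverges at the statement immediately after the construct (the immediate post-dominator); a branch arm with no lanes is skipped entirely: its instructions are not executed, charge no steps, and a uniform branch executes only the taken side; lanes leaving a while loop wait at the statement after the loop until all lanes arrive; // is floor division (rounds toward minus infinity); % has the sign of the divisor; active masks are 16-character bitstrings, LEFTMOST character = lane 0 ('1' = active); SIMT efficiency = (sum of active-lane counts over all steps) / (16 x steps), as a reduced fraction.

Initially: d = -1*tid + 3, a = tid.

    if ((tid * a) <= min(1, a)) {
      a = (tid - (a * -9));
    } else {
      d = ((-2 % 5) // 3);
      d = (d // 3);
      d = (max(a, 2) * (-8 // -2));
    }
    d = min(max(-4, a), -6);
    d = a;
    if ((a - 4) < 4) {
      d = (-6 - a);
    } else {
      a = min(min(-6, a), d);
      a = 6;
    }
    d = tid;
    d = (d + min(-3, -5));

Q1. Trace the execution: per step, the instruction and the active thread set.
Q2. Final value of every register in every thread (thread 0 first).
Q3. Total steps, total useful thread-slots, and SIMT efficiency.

step 0: eval ((tid * a) <= min(1, a)) 1111111111111111
step 1: a <- (tid - (a * -9))        1100000000000000
step 2: d <- ((-2 % 5) // 3)         0011111111111111
step 3: d <- (d // 3)                0011111111111111
step 4: d <- (max(a, 2) * (-8 // -2)) 0011111111111111
step 5: d <- min(max(-4, a), -6)     1111111111111111
step 6: d <- a                       1111111111111111
step 7: eval ((a - 4) < 4)           1111111111111111
step 8: d <- (-6 - a)                1011111100000000
step 9: a <- min(min(-6, a), d)      0100000011111111
step 10: a <- 6                       0100000011111111
step 11: d <- tid                     1111111111111111
step 12: d <- (d + min(-3, -5))       1111111111111111

Answer: 13 steps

d: -5,-4,-3,-2,-1,0,1,2,3,4,5,6,7,8,9,10
a: 0,6,2,3,4,5,6,7,6,6,6,6,6,6,6,6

steps = 13; useful = 165; efficiency = 165/208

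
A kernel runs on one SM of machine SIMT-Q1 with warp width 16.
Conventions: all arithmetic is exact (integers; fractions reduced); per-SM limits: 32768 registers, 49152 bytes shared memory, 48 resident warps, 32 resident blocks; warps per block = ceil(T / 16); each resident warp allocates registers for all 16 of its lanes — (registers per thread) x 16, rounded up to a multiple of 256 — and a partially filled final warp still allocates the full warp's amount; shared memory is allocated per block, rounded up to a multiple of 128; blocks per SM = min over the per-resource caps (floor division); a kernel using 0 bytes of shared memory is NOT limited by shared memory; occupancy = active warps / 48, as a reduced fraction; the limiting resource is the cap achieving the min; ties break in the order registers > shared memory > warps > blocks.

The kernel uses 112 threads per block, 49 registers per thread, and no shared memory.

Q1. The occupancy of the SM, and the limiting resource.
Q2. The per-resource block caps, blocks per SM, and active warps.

Answer: occupancy 7/12, limited by registers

registers: 4 blocks
shared memory: no limit (kernel uses none)
warps: 6 blocks
blocks: 32 blocks

Answer: 4 blocks, 28 active warps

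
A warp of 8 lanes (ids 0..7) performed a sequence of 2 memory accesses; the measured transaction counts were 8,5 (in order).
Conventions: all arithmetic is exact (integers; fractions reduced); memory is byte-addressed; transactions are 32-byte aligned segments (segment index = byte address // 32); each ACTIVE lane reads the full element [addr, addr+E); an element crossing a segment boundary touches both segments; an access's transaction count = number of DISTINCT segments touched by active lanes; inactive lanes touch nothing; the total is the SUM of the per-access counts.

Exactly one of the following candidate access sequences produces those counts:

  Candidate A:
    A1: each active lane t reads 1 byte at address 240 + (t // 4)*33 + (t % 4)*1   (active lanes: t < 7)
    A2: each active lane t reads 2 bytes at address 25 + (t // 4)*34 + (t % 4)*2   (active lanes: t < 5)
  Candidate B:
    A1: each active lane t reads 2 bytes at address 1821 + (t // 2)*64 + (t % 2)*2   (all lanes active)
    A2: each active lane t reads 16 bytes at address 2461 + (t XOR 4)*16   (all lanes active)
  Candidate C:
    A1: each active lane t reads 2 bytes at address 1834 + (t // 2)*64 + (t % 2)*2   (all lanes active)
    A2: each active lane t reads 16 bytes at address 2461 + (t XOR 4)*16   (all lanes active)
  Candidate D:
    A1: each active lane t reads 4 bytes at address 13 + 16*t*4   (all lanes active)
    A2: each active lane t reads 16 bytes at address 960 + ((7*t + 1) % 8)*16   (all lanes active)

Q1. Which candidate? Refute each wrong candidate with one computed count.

A: A1 gives 2 transactions, not 8
C: A1 gives 4 transactions, not 8
D: A2 gives 4 transactions, not 5
B: all counts match (8,5)

Answer: B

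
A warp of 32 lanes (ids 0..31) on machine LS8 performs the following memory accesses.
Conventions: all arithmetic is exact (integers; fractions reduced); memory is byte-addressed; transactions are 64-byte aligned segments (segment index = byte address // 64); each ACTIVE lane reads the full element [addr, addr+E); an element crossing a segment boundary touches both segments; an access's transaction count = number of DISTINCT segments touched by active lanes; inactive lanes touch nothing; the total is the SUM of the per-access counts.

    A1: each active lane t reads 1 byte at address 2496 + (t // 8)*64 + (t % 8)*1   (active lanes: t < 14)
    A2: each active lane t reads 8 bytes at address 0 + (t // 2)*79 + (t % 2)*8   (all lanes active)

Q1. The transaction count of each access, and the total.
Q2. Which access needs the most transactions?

A1: 2 transactions
A2: 19 transactions

Answer: 2,19; total 21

Answer: A2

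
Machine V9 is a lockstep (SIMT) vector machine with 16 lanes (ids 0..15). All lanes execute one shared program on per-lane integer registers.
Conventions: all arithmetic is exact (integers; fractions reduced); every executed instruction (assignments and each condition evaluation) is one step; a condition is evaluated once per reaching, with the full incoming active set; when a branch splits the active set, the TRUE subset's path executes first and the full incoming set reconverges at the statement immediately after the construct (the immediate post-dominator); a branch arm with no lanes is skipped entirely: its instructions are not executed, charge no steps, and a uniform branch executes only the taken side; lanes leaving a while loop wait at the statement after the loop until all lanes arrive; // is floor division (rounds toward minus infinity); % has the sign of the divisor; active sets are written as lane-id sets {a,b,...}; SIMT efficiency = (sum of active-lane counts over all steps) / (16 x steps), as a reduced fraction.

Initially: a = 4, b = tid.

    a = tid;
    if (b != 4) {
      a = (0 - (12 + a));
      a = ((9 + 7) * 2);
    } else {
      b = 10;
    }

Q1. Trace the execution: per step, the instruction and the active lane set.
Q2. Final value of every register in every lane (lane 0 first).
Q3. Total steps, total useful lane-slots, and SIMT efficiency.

step 0: a <- tid                     {0,1,2,3,4,5,6,7,8,9,10,11,12,13,14,15}
step 1: eval (b != 4)                {0,1,2,3,4,5,6,7,8,9,10,11,12,13,14,15}
step 2: a <- (0 - (12 + a))          {0,1,2,3,5,6,7,8,9,10,11,12,13,14,15}
step 3: a <- ((9 + 7) * 2)           {0,1,2,3,5,6,7,8,9,10,11,12,13,14,15}
step 4: b <- 10                      {4}

Answer: 5 steps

a: 32,32,32,32,4,32,32,32,32,32,32,32,32,32,32,32
b: 0,1,2,3,10,5,6,7,8,9,10,11,12,13,14,15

steps = 5; useful = 63; efficiency = 63/80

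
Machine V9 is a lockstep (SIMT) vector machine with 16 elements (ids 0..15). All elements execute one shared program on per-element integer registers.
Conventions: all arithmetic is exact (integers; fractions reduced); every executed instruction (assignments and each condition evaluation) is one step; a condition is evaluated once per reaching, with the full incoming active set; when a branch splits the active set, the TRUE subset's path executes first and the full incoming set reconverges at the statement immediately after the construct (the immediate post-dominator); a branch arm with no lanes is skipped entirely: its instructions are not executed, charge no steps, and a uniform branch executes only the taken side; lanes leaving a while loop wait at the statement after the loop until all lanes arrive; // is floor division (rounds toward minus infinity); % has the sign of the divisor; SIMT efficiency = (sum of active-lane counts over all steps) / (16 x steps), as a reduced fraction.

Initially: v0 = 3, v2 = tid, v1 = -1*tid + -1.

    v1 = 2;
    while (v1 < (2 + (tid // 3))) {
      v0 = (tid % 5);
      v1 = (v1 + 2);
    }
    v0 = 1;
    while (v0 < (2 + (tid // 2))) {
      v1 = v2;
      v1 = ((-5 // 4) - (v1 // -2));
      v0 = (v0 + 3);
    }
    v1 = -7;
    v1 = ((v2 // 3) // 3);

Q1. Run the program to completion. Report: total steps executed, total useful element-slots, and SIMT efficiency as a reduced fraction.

Answer: 27 steps, 279 useful, 31/48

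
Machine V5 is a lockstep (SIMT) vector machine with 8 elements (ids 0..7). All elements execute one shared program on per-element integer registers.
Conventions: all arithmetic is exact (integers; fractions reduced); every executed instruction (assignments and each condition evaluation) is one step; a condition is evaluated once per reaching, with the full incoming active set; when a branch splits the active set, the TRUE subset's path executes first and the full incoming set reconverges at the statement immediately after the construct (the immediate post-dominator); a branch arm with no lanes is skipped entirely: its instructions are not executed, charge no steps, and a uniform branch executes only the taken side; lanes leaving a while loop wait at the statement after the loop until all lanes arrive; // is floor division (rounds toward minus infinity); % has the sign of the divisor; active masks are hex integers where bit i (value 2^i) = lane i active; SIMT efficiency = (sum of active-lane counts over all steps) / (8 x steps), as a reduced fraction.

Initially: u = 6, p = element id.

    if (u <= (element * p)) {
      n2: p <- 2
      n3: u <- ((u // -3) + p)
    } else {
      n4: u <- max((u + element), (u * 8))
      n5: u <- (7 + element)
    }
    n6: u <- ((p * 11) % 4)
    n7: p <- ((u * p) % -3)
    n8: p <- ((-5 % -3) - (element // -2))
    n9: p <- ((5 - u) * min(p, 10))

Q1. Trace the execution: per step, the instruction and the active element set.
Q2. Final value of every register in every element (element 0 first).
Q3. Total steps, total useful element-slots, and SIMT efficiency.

step 0: eval (u <= (element * p))    0xff
step 1: p <- 2                       0xf8
step 2: u <- ((u // -3) + p)         0xf8
step 3: u <- max((u + element), (u * 8)) 0x07
step 4: u <- (7 + element)           0x07
step 5: u <- ((p * 11) % 4)          0xff
step 6: p <- ((u * p) % -3)          0xff
step 7: p <- ((-5 % -3) - (element // -2)) 0xff
step 8: p <- ((5 - u) * min(p, 10))  0xff

Answer: 9 steps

u: 0,3,2,2,2,2,2,2
p: -10,-2,-3,0,0,3,3,6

steps = 9; useful = 56; efficiency = 56/72 = 7/9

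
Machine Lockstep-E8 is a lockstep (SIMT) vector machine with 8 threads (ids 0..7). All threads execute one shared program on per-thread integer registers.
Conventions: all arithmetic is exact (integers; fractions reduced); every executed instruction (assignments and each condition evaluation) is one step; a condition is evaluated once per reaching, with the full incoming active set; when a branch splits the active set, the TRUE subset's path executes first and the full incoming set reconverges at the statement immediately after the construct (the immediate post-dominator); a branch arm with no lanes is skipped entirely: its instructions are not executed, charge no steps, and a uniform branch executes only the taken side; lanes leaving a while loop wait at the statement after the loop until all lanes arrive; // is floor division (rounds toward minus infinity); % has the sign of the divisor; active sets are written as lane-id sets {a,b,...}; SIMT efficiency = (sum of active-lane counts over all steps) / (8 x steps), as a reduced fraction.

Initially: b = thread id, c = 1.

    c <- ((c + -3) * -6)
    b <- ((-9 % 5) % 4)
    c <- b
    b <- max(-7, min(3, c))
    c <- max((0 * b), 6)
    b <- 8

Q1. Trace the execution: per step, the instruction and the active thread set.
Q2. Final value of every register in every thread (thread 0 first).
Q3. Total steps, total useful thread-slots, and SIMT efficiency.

step 0: c <- ((c + -3) * -6)         {0,1,2,3,4,5,6,7}
step 1: b <- ((-9 % 5) % 4)          {0,1,2,3,4,5,6,7}
step 2: c <- b                       {0,1,2,3,4,5,6,7}
step 3: b <- max(-7, min(3, c))      {0,1,2,3,4,5,6,7}
step 4: c <- max((0 * b), 6)         {0,1,2,3,4,5,6,7}
step 5: b <- 8                       {0,1,2,3,4,5,6,7}

Answer: 6 steps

b: 8,8,8,8,8,8,8,8
c: 6,6,6,6,6,6,6,6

steps = 6; useful = 48; efficiency = 48/48 = 1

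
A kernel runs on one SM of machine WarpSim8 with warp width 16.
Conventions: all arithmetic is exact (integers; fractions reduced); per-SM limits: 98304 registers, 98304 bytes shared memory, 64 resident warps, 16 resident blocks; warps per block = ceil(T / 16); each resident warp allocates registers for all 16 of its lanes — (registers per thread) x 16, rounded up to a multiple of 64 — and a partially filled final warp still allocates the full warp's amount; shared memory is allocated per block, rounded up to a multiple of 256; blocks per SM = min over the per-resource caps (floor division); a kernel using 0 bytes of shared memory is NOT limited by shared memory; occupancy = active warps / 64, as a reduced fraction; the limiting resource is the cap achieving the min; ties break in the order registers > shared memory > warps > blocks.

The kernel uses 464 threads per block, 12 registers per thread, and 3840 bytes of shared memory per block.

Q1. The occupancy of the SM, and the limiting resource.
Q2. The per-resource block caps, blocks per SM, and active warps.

Answer: occupancy 29/32, limited by warps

registers: 17 blocks
shared memory: 25 blocks
warps: 2 blocks
blocks: 16 blocks

Answer: 2 blocks, 58 active warps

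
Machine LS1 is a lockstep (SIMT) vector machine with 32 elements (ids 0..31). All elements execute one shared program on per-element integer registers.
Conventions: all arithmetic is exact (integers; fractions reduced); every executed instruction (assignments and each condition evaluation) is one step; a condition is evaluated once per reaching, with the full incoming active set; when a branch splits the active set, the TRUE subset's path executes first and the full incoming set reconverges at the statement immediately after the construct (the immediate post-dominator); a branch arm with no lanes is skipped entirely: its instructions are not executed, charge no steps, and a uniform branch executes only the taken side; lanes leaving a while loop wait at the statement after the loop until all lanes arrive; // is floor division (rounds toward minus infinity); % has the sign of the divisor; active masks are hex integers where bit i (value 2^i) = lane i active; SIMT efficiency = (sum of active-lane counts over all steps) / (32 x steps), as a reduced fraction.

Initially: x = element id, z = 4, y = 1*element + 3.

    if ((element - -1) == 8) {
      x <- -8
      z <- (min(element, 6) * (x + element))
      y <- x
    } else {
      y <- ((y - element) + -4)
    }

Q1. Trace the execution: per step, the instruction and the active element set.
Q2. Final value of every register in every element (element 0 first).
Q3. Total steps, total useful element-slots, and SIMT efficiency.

step 0: eval ((element - -1) == 8)   0xffffffff
step 1: x <- -8                      0x00000080
step 2: z <- (min(element, 6) * (x + element)) 0x00000080
step 3: y <- x                       0x00000080
step 4: y <- ((y - element) + -4)    0xffffff7f

Answer: 5 steps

x: 0,1,2,3,4,5,6,-8,8,9,10,11,12,13,14,15,16,17,18,19,20,21,22,23,24,25,26,27,28,29,30,31
z: 4,4,4,4,4,4,4,-6,4,4,4,4,4,4,4,4,4,4,4,4,4,4,4,4,4,4,4,4,4,4,4,4
y: -1,-1,-1,-1,-1,-1,-1,-8,-1,-1,-1,-1,-1,-1,-1,-1,-1,-1,-1,-1,-1,-1,-1,-1,-1,-1,-1,-1,-1,-1,-1,-1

steps = 5; useful = 66; efficiency = 66/160 = 33/80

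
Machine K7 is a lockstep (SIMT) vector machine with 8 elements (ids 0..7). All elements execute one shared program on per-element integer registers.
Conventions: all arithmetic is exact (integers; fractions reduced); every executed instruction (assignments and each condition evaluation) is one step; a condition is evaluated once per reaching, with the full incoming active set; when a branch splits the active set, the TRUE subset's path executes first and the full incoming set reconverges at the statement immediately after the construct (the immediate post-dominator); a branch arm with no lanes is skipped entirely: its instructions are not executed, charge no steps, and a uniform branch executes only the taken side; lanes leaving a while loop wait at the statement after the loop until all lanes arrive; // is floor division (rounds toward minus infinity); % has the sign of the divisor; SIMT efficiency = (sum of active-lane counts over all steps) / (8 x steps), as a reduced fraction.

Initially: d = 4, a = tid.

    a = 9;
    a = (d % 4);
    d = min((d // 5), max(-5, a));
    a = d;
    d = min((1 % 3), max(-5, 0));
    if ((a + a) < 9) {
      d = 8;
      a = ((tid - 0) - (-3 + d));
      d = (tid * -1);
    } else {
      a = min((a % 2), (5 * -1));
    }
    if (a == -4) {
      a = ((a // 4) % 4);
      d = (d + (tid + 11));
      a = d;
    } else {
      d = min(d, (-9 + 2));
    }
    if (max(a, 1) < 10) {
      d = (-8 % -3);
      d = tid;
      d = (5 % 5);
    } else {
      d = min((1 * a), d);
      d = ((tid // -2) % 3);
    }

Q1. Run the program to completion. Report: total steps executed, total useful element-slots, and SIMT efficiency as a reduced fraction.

Answer: 20 steps, 121 useful, 121/160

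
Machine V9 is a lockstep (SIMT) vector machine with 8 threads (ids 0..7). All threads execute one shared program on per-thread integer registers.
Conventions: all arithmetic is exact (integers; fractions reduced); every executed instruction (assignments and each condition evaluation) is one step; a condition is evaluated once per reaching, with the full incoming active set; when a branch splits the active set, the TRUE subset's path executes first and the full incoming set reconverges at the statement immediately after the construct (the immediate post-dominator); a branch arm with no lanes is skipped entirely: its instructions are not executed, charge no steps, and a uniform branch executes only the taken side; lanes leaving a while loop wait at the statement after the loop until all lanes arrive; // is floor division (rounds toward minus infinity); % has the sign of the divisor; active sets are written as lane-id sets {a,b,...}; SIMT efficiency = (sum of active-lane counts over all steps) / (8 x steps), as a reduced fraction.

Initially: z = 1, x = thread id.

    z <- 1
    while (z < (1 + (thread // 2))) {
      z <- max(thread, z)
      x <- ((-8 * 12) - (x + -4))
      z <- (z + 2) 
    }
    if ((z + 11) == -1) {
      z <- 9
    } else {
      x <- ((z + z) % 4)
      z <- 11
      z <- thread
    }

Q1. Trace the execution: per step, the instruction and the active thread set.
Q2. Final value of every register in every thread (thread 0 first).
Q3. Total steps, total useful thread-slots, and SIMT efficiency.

step 0: z <- 1                       {0,1,2,3,4,5,6,7}
step 1: eval (z < (1 + (thread // 2))) {0,1,2,3,4,5,6,7}
step 2: z <- max(thread, z)          {2,3,4,5,6,7}
step 3: x <- ((-8 * 12) - (x + -4))  {2,3,4,5,6,7}
step 4: z <- (z + 2)                 {2,3,4,5,6,7}
step 5: eval (z < (1 + (thread // 2))) {2,3,4,5,6,7}
step 6: eval ((z + 11) == -1)        {0,1,2,3,4,5,6,7}
step 7: x <- ((z + z) % 4)           {0,1,2,3,4,5,6,7}
step 8: z <- 11                      {0,1,2,3,4,5,6,7}
step 9: z <- thread                  {0,1,2,3,4,5,6,7}

Answer: 10 steps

z: 0,1,2,3,4,5,6,7
x: 2,2,0,2,0,2,0,2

steps = 10; useful = 72; efficiency = 72/80 = 9/10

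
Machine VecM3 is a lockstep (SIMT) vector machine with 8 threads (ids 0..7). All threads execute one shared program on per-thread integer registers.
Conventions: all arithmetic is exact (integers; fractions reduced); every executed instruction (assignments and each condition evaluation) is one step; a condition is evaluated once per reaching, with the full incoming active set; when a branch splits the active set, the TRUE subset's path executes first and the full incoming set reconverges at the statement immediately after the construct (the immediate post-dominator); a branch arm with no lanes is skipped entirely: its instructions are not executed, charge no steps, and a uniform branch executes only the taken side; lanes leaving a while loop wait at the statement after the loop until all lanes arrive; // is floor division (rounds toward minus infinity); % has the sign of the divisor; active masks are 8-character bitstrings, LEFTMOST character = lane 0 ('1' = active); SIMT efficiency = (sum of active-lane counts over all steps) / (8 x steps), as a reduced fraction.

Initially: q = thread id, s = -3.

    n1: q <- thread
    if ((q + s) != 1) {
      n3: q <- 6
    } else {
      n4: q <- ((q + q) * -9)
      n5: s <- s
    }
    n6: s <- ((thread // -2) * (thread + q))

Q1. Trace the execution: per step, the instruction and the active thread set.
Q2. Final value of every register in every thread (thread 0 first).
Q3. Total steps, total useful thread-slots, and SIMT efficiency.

step 0: q <- thread                  11111111
step 1: eval ((q + s) != 1)          11111111
step 2: q <- 6                       11110111
step 3: q <- ((q + q) * -9)          00001000
step 4: s <- s                       00001000
step 5: s <- ((thread // -2) * (thread + q)) 11111111

Answer: 6 steps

q: 6,6,6,6,-72,6,6,6
s: 0,-7,-8,-18,136,-33,-36,-52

steps = 6; useful = 33; efficiency = 33/48 = 11/16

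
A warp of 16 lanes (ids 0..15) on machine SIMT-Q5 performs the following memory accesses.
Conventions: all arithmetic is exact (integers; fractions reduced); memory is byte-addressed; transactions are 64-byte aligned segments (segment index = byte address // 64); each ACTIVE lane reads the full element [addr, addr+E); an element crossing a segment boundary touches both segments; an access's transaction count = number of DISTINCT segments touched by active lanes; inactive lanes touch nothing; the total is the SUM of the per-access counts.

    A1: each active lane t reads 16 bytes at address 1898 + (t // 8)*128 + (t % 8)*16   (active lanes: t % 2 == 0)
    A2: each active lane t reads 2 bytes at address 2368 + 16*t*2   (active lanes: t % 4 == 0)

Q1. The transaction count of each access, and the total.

A1: 5 transactions
A2: 4 transactions

Answer: 5,4; total 9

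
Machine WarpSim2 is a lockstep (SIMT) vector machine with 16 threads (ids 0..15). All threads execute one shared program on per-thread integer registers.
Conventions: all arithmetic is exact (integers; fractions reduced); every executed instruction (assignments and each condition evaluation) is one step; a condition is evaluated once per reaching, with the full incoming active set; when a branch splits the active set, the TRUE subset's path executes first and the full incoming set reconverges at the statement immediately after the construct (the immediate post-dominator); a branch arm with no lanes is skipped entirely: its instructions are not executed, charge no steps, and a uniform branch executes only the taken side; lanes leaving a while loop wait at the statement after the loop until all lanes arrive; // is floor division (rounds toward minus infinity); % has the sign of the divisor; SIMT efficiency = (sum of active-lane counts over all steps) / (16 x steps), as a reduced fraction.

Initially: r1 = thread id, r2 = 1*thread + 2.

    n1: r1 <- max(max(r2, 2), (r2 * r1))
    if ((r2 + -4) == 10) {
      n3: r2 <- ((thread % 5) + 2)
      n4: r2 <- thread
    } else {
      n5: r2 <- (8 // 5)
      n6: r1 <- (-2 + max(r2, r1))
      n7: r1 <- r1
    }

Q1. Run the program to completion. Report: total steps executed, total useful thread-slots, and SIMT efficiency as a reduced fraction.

Answer: 7 steps, 79 useful, 79/112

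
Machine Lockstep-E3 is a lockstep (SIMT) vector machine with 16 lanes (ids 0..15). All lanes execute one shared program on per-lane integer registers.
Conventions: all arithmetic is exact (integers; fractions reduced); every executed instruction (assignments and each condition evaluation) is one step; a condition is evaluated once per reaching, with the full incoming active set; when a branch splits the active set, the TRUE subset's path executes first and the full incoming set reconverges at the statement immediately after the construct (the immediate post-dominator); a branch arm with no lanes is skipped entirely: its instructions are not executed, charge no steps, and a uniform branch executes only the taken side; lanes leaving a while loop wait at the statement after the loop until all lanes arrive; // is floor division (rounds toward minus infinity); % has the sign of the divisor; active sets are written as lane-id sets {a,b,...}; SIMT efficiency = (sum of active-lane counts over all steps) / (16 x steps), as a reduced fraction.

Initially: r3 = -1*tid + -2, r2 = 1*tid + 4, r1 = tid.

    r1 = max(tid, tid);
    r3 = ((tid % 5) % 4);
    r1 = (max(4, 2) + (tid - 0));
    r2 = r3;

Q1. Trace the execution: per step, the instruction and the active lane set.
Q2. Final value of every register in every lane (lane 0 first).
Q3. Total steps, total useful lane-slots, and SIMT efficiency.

step 0: r1 <- max(tid, tid)          {0,1,2,3,4,5,6,7,8,9,10,11,12,13,14,15}
step 1: r3 <- ((tid % 5) % 4)        {0,1,2,3,4,5,6,7,8,9,10,11,12,13,14,15}
step 2: r1 <- (max(4, 2) + (tid - 0)) {0,1,2,3,4,5,6,7,8,9,10,11,12,13,14,15}
step 3: r2 <- r3                     {0,1,2,3,4,5,6,7,8,9,10,11,12,13,14,15}

Answer: 4 steps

r3: 0,1,2,3,0,0,1,2,3,0,0,1,2,3,0,0
r2: 0,1,2,3,0,0,1,2,3,0,0,1,2,3,0,0
r1: 4,5,6,7,8,9,10,11,12,13,14,15,16,17,18,19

steps = 4; useful = 64; efficiency = 64/64 = 1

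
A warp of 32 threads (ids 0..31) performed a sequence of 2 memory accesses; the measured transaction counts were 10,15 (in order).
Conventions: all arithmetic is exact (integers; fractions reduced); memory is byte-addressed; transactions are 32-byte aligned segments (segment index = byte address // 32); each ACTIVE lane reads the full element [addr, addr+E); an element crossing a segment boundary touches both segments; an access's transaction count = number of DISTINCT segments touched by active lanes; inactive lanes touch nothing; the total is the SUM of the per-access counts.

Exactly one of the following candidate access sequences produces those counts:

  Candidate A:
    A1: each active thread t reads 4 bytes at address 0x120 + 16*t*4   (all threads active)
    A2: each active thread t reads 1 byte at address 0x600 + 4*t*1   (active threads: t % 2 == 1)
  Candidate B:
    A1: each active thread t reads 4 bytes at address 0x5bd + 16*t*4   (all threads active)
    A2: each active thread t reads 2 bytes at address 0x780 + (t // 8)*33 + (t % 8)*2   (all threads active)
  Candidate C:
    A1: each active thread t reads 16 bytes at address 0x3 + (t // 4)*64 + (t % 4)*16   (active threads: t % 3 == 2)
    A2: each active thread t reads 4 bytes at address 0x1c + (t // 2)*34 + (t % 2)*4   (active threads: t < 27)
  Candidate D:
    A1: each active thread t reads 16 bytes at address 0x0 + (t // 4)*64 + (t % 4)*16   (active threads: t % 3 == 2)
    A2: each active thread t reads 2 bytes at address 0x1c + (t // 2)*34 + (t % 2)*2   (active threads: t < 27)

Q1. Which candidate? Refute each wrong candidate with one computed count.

A: A1 gives 32 transactions, not 10
B: A1 gives 64 transactions, not 10
C: A1 gives 15 transactions, not 10
D: all counts match (10,15)

Answer: D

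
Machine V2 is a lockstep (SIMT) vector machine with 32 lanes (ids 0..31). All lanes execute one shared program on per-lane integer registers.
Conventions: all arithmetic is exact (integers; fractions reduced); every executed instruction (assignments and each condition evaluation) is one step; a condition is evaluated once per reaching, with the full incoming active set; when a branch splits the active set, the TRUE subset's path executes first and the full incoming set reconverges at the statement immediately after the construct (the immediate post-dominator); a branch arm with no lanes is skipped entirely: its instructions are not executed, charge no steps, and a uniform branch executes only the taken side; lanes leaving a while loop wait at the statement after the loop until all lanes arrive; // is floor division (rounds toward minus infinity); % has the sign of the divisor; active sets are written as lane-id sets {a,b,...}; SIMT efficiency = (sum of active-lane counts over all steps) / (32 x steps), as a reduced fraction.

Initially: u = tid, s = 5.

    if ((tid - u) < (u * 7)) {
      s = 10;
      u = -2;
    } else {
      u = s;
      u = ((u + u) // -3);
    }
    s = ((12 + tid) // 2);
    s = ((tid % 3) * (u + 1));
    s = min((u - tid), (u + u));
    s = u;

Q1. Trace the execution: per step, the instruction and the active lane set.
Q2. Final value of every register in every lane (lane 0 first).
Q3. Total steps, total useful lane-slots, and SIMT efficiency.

step 0: eval ((tid - u) < (u * 7))   {0,1,2,3,4,5,6,7,8,9,10,11,12,13,14,15,16,17,18,19,20,21,22,23,24,25,26,27,28,29,30,31}
step 1: s <- 10                      {1,2,3,4,5,6,7,8,9,10,11,12,13,14,15,16,17,18,19,20,21,22,23,24,25,26,27,28,29,30,31}
step 2: u <- -2                      {1,2,3,4,5,6,7,8,9,10,11,12,13,14,15,16,17,18,19,20,21,22,23,24,25,26,27,28,29,30,31}
step 3: u <- s                       {0}
step 4: u <- ((u + u) // -3)         {0}
step 5: s <- ((12 + tid) // 2)       {0,1,2,3,4,5,6,7,8,9,10,11,12,13,14,15,16,17,18,19,20,21,22,23,24,25,26,27,28,29,30,31}
step 6: s <- ((tid % 3) * (u + 1))   {0,1,2,3,4,5,6,7,8,9,10,11,12,13,14,15,16,17,18,19,20,21,22,23,24,25,26,27,28,29,30,31}
step 7: s <- min((u - tid), (u + u)) {0,1,2,3,4,5,6,7,8,9,10,11,12,13,14,15,16,17,18,19,20,21,22,23,24,25,26,27,28,29,30,31}
step 8: s <- u                       {0,1,2,3,4,5,6,7,8,9,10,11,12,13,14,15,16,17,18,19,20,21,22,23,24,25,26,27,28,29,30,31}

Answer: 9 steps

u: -4,-2,-2,-2,-2,-2,-2,-2,-2,-2,-2,-2,-2,-2,-2,-2,-2,-2,-2,-2,-2,-2,-2,-2,-2,-2,-2,-2,-2,-2,-2,-2
s: -4,-2,-2,-2,-2,-2,-2,-2,-2,-2,-2,-2,-2,-2,-2,-2,-2,-2,-2,-2,-2,-2,-2,-2,-2,-2,-2,-2,-2,-2,-2,-2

steps = 9; useful = 224; efficiency = 224/288 = 7/9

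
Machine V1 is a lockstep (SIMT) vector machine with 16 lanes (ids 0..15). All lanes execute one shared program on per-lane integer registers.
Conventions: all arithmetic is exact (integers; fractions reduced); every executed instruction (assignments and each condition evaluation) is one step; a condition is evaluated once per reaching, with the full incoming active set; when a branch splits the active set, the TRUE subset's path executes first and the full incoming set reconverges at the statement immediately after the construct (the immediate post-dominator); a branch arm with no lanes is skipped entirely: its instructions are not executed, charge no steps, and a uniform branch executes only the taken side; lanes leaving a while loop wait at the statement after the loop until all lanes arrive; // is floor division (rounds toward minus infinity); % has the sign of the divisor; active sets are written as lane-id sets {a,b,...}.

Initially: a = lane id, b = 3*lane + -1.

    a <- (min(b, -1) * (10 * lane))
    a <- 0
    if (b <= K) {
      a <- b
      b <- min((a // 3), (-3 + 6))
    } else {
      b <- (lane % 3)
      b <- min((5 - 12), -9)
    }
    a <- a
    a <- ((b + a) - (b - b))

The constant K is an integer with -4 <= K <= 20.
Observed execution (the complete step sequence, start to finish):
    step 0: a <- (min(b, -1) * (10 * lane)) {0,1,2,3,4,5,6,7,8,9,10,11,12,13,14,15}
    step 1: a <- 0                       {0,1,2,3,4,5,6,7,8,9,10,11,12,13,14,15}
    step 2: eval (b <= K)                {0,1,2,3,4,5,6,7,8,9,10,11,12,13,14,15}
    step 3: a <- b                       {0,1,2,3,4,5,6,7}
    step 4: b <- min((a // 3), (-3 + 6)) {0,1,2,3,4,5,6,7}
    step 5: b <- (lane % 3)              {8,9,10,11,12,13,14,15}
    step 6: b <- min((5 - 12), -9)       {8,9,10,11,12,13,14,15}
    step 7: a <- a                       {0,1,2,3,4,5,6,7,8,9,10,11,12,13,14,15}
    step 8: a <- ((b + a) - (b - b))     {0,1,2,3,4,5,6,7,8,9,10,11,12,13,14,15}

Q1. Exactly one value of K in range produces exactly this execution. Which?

Answer: K = 20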